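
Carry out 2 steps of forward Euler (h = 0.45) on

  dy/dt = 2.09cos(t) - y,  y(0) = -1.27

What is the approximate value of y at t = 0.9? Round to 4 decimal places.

0.9800

Euler: y_{n+1} = y_n + h·f(t_n, y_n).
t=0.000000, y=-1.270000: f=3.360000 → y ← -1.270000 + 0.45·3.360000 = 0.242000
t=0.450000, y=0.242000: f=1.639934 → y ← 0.242000 + 0.45·1.639934 = 0.979970
y(0.9) ≈ 0.9800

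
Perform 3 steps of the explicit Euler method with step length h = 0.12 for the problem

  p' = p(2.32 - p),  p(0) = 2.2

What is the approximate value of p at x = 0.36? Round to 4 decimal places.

2.2728

Euler: p_{n+1} = p_n + h·f(x_n, p_n).
x=0.000000, p=2.200000: f=0.264000 → p ← 2.200000 + 0.12·0.264000 = 2.231680
x=0.120000, p=2.231680: f=0.197102 → p ← 2.231680 + 0.12·0.197102 = 2.255332
x=0.240000, p=2.255332: f=0.145847 → p ← 2.255332 + 0.12·0.145847 = 2.272834
p(0.36) ≈ 2.2728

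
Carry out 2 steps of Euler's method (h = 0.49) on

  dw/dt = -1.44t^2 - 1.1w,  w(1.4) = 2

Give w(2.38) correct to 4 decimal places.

-2.7330

Euler: w_{n+1} = w_n + h·f(t_n, w_n).
t=1.400000, w=2.000000: f=-5.022400 → w ← 2.000000 + 0.49·(-5.022400) = -0.460976
t=1.890000, w=-0.460976: f=-4.636750 → w ← -0.460976 + 0.49·(-4.636750) = -2.732984
w(2.38) ≈ -2.7330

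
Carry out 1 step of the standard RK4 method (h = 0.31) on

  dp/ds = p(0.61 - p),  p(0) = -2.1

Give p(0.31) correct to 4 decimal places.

RK4: k1 = f(s_n, p_n); k2 = f(s_n + h/2, p_n + (h/2)·k1); k3 = f(s_n + h/2, p_n + (h/2)·k2); k4 = f(s_n + h, p_n + h·k3); p_{n+1} = p_n + (h/6)·(k1 + 2k2 + 2k3 + k4).
s=0.000000, p=-2.100000:
  k1 = f(0.000000, -2.100000) = -5.691000
  k2 = f(0.155000, -2.982105) = -10.712034
  k3 = f(0.155000, -3.760365) = -16.434170
  k4 = f(0.310000, -7.194593) = -56.150866
  p ← -2.100000 + (0.31/6)·(k1 + 2k2 + 2k3 + k4) = -8.100271
p(0.31) ≈ -8.1003

-8.1003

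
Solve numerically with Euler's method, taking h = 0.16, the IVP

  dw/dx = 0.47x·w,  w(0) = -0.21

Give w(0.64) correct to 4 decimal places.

-0.2255

Euler: w_{n+1} = w_n + h·f(x_n, w_n).
x=0.000000, w=-0.210000: f=0.000000 → w ← -0.210000 + 0.16·0.000000 = -0.210000
x=0.160000, w=-0.210000: f=-0.015792 → w ← -0.210000 + 0.16·(-0.015792) = -0.212527
x=0.320000, w=-0.212527: f=-0.031964 → w ← -0.212527 + 0.16·(-0.031964) = -0.217641
x=0.480000, w=-0.217641: f=-0.049100 → w ← -0.217641 + 0.16·(-0.049100) = -0.225497
w(0.64) ≈ -0.2255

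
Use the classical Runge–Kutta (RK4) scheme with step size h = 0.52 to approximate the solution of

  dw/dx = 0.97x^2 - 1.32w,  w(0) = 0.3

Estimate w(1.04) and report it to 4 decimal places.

0.3440

RK4: k1 = f(x_n, w_n); k2 = f(x_n + h/2, w_n + (h/2)·k1); k3 = f(x_n + h/2, w_n + (h/2)·k2); k4 = f(x_n + h, w_n + h·k3); w_{n+1} = w_n + (h/6)·(k1 + 2k2 + 2k3 + k4).
x=0.000000, w=0.300000:
  k1 = f(0.000000, 0.300000) = -0.396000
  k2 = f(0.260000, 0.197040) = -0.194521
  k3 = f(0.260000, 0.249425) = -0.263668
  k4 = f(0.520000, 0.162892) = 0.047270
  w ← 0.300000 + (0.52/6)·(k1 + 2k2 + 2k3 + k4) = 0.190357
x=0.520000, w=0.190357:
  k1 = f(0.520000, 0.190357) = 0.011016
  k2 = f(0.780000, 0.193222) = 0.335096
  k3 = f(0.780000, 0.277482) = 0.223872
  k4 = f(1.040000, 0.306771) = 0.644215
  w ← 0.190357 + (0.52/6)·(k1 + 2k2 + 2k3 + k4) = 0.344032
w(1.04) ≈ 0.3440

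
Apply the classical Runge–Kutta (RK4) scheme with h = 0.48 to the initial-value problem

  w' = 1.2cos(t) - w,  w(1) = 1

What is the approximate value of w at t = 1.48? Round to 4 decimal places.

RK4: k1 = f(t_n, w_n); k2 = f(t_n + h/2, w_n + (h/2)·k1); k3 = f(t_n + h/2, w_n + (h/2)·k2); k4 = f(t_n + h, w_n + h·k3); w_{n+1} = w_n + (h/6)·(k1 + 2k2 + 2k3 + k4).
t=1.000000, w=1.000000:
  k1 = f(1.000000, 1.000000) = -0.351637
  k2 = f(1.240000, 0.915607) = -0.525852
  k3 = f(1.240000, 0.873796) = -0.484040
  k4 = f(1.480000, 0.767661) = -0.658855
  w ← 1.000000 + (0.48/6)·(k1 + 2k2 + 2k3 + k4) = 0.757578
w(1.48) ≈ 0.7576

0.7576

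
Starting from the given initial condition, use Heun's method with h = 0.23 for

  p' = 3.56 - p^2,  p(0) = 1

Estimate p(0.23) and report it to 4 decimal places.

1.4135

Heun: k1 = f(x_n, p_n); k2 = f(x_n + h, p_n + h·k1); p_{n+1} = p_n + (h/2)·(k1 + k2).
x=0.000000, p=1.000000:
  k1 = f(0.000000, 1.000000) = 2.560000
  k2 = f(0.230000, 1.588800) = 1.035715
  p ← 1.000000 + (0.23/2)·(2.560000 + 1.035715) = 1.413507
p(0.23) ≈ 1.4135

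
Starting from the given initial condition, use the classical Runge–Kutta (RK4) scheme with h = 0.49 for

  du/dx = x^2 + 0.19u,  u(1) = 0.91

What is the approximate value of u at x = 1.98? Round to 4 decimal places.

RK4: k1 = f(x_n, u_n); k2 = f(x_n + h/2, u_n + (h/2)·k1); k3 = f(x_n + h/2, u_n + (h/2)·k2); k4 = f(x_n + h, u_n + h·k3); u_{n+1} = u_n + (h/6)·(k1 + 2k2 + 2k3 + k4).
x=1.000000, u=0.910000:
  k1 = f(1.000000, 0.910000) = 1.172900
  k2 = f(1.245000, 1.197361) = 1.777523
  k3 = f(1.245000, 1.345493) = 1.805669
  k4 = f(1.490000, 1.794778) = 2.561108
  u ← 0.910000 + (0.49/6)·(k1 + 2k2 + 2k3 + k4) = 1.800199
x=1.490000, u=1.800199:
  k1 = f(1.490000, 1.800199) = 2.562138
  k2 = f(1.735000, 2.427922) = 3.471530
  k3 = f(1.735000, 2.650724) = 3.513862
  k4 = f(1.980000, 3.521991) = 4.589578
  u ← 1.800199 + (0.49/6)·(k1 + 2k2 + 2k3 + k4) = 3.525203
u(1.98) ≈ 3.5252

3.5252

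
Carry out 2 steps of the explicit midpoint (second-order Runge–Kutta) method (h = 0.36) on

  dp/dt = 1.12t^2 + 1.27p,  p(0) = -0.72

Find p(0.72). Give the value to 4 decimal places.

-1.6061

Midpoint: k1 = f(t_n, p_n); k2 = f(t_n + h/2, p_n + (h/2)·k1); p_{n+1} = p_n + h·k2.
t=0.000000, p=-0.720000:
  k1 = f(0.000000, -0.720000) = -0.914400
  k2 = f(0.180000, -0.884592) = -1.087144
  p ← -0.720000 + 0.36·(-1.087144) = -1.111372
t=0.360000, p=-1.111372:
  k1 = f(0.360000, -1.111372) = -1.266290
  k2 = f(0.540000, -1.339304) = -1.374324
  p ← -1.111372 + 0.36·(-1.374324) = -1.606128
p(0.72) ≈ -1.6061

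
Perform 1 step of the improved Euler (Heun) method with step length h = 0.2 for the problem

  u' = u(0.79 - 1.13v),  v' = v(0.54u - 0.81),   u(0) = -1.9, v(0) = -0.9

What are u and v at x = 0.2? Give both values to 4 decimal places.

Heun on (u,v): k1 = f(x_n, state_n); k2 = f(x_n + h, state_n + h·k1); state_{n+1} = state_n + (h/2)·(k1 + k2).
0.000000: (-1.900000, -0.900000)
  k1 = (-3.433300, 1.652400)
  predictor → (-2.586660, -0.569520)
  k2 = (-3.708126, 1.256815)
  → (-2.614143, -0.609079)
(u(0.2), v(0.2)) ≈ (-2.6141, -0.6091)

-2.6141, -0.6091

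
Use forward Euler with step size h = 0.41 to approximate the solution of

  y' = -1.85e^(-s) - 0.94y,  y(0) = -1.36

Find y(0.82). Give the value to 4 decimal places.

-1.4833

Euler: y_{n+1} = y_n + h·f(s_n, y_n).
s=0.000000, y=-1.360000: f=-0.571600 → y ← -1.360000 + 0.41·(-0.571600) = -1.594356
s=0.410000, y=-1.594356: f=0.270942 → y ← -1.594356 + 0.41·0.270942 = -1.483270
y(0.82) ≈ -1.4833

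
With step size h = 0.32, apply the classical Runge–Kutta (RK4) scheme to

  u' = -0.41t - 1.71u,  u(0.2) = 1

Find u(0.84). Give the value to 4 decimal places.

0.2431

RK4: k1 = f(t_n, u_n); k2 = f(t_n + h/2, u_n + (h/2)·k1); k3 = f(t_n + h/2, u_n + (h/2)·k2); k4 = f(t_n + h, u_n + h·k3); u_{n+1} = u_n + (h/6)·(k1 + 2k2 + 2k3 + k4).
t=0.200000, u=1.000000:
  k1 = f(0.200000, 1.000000) = -1.792000
  k2 = f(0.360000, 0.713280) = -1.367309
  k3 = f(0.360000, 0.781231) = -1.483504
  k4 = f(0.520000, 0.525279) = -1.111426
  u ← 1.000000 + (0.32/6)·(k1 + 2k2 + 2k3 + k4) = 0.541064
t=0.520000, u=0.541064:
  k1 = f(0.520000, 0.541064) = -1.138419
  k2 = f(0.680000, 0.358917) = -0.892548
  k3 = f(0.680000, 0.398256) = -0.959818
  k4 = f(0.840000, 0.233922) = -0.744407
  u ← 0.541064 + (0.32/6)·(k1 + 2k2 + 2k3 + k4) = 0.243061
u(0.84) ≈ 0.2431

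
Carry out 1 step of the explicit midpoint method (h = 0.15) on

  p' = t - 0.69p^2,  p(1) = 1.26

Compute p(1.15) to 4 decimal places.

Midpoint: k1 = f(t_n, p_n); k2 = f(t_n + h/2, p_n + (h/2)·k1); p_{n+1} = p_n + h·k2.
t=1.000000, p=1.260000:
  k1 = f(1.000000, 1.260000) = -0.095444
  k2 = f(1.075000, 1.252842) = -0.008033
  p ← 1.260000 + 0.15·(-0.008033) = 1.258795
p(1.15) ≈ 1.2588

1.2588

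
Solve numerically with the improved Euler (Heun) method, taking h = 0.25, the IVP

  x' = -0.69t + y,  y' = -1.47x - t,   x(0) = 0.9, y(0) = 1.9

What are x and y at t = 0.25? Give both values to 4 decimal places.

Heun on (x,y): k1 = f(t_n, state_n); k2 = f(t_n + h, state_n + h·k1); state_{n+1} = state_n + (h/2)·(k1 + k2).
0.000000: (0.900000, 1.900000)
  k1 = (1.900000, -1.323000)
  predictor → (1.375000, 1.569250)
  k2 = (1.396750, -2.271250)
  → (1.312094, 1.450719)
(x(0.25), y(0.25)) ≈ (1.3121, 1.4507)

1.3121, 1.4507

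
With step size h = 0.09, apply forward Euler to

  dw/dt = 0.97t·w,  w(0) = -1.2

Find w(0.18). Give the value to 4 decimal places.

-1.2094

Euler: w_{n+1} = w_n + h·f(t_n, w_n).
t=0.000000, w=-1.200000: f=0.000000 → w ← -1.200000 + 0.09·0.000000 = -1.200000
t=0.090000, w=-1.200000: f=-0.104760 → w ← -1.200000 + 0.09·(-0.104760) = -1.209428
w(0.18) ≈ -1.2094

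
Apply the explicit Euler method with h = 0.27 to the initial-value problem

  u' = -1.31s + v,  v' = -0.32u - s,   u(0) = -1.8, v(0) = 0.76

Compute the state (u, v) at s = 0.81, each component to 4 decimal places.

-1.3694, 0.9593

Euler on (u,v): u_{n+1} = u_n + h·u', v_{n+1} = v_n + h·v'.
0.000000: (-1.800000, 0.760000); f=(0.760000, 0.576000) → (-1.594800, 0.915520)
0.270000: (-1.594800, 0.915520); f=(0.561820, 0.240336) → (-1.443109, 0.980411)
0.540000: (-1.443109, 0.980411); f=(0.273011, -0.078205) → (-1.369396, 0.959295)
(u(0.81), v(0.81)) ≈ (-1.3694, 0.9593)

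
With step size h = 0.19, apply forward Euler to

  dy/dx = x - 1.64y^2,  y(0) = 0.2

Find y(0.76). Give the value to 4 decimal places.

0.3562

Euler: y_{n+1} = y_n + h·f(x_n, y_n).
x=0.000000, y=0.200000: f=-0.065600 → y ← 0.200000 + 0.19·(-0.065600) = 0.187536
x=0.190000, y=0.187536: f=0.132322 → y ← 0.187536 + 0.19·0.132322 = 0.212677
x=0.380000, y=0.212677: f=0.305820 → y ← 0.212677 + 0.19·0.305820 = 0.270783
x=0.570000, y=0.270783: f=0.449750 → y ← 0.270783 + 0.19·0.449750 = 0.356235
y(0.76) ≈ 0.3562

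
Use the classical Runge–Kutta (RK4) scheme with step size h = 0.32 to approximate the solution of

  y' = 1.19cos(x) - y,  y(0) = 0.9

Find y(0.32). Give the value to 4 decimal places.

0.9734

RK4: k1 = f(x_n, y_n); k2 = f(x_n + h/2, y_n + (h/2)·k1); k3 = f(x_n + h/2, y_n + (h/2)·k2); k4 = f(x_n + h, y_n + h·k3); y_{n+1} = y_n + (h/6)·(k1 + 2k2 + 2k3 + k4).
x=0.000000, y=0.900000:
  k1 = f(0.000000, 0.900000) = 0.290000
  k2 = f(0.160000, 0.946400) = 0.228400
  k3 = f(0.160000, 0.936544) = 0.238256
  k4 = f(0.320000, 0.976242) = 0.153348
  y ← 0.900000 + (0.32/6)·(k1 + 2k2 + 2k3 + k4) = 0.973422
y(0.32) ≈ 0.9734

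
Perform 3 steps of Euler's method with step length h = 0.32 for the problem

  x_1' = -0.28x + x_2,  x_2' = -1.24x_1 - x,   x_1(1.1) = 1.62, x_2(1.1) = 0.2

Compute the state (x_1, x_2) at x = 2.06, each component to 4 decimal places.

Euler on (x_1,x_2): x_1_{n+1} = x_1_n + h·x_1', x_2_{n+1} = x_2_n + h·x_2'.
1.100000: (1.620000, 0.200000); f=(-0.108000, -3.108800) → (1.585440, -0.794816)
1.420000: (1.585440, -0.794816); f=(-1.192416, -3.385946) → (1.203867, -1.878319)
1.740000: (1.203867, -1.878319); f=(-2.365519, -3.232795) → (0.446901, -2.912813)
(x_1(2.06), x_2(2.06)) ≈ (0.4469, -2.9128)

0.4469, -2.9128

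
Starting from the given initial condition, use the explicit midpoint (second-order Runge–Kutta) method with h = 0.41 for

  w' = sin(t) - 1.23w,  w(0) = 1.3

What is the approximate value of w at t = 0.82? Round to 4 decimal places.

Midpoint: k1 = f(t_n, w_n); k2 = f(t_n + h/2, w_n + (h/2)·k1); w_{n+1} = w_n + h·k2.
t=0.000000, w=1.300000:
  k1 = f(0.000000, 1.300000) = -1.599000
  k2 = f(0.205000, 0.972205) = -0.992245
  w ← 1.300000 + 0.41·(-0.992245) = 0.893180
t=0.410000, w=0.893180:
  k1 = f(0.410000, 0.893180) = -0.700002
  k2 = f(0.615000, 0.749679) = -0.345147
  w ← 0.893180 + 0.41·(-0.345147) = 0.751669
w(0.82) ≈ 0.7517

0.7517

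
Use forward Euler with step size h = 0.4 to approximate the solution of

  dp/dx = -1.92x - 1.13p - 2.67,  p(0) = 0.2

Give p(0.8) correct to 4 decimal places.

Euler: p_{n+1} = p_n + h·f(x_n, p_n).
x=0.000000, p=0.200000: f=-2.896000 → p ← 0.200000 + 0.4·(-2.896000) = -0.958400
x=0.400000, p=-0.958400: f=-2.355008 → p ← -0.958400 + 0.4·(-2.355008) = -1.900403
p(0.8) ≈ -1.9004

-1.9004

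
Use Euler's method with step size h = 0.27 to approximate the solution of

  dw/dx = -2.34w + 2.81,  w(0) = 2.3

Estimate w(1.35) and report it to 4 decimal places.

1.2083

Euler: w_{n+1} = w_n + h·f(x_n, w_n).
x=0.000000, w=2.300000: f=-2.572000 → w ← 2.300000 + 0.27·(-2.572000) = 1.605560
x=0.270000, w=1.605560: f=-0.947010 → w ← 1.605560 + 0.27·(-0.947010) = 1.349867
x=0.540000, w=1.349867: f=-0.348689 → w ← 1.349867 + 0.27·(-0.348689) = 1.255721
x=0.810000, w=1.255721: f=-0.128387 → w ← 1.255721 + 0.27·(-0.128387) = 1.221057
x=1.080000, w=1.221057: f=-0.047272 → w ← 1.221057 + 0.27·(-0.047272) = 1.208293
w(1.35) ≈ 1.2083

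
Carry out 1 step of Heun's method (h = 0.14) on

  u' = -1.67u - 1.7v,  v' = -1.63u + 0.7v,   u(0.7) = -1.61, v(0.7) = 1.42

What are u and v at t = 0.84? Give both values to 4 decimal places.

-1.6363, 1.9470

Heun on (u,v): k1 = f(t_n, state_n); k2 = f(t_n + h, state_n + h·k1); state_{n+1} = state_n + (h/2)·(k1 + k2).
0.700000: (-1.610000, 1.420000)
  k1 = (0.274700, 3.618300)
  predictor → (-1.571542, 1.926562)
  k2 = (-0.650680, 3.910207)
  → (-1.636319, 1.946995)
(u(0.84), v(0.84)) ≈ (-1.6363, 1.9470)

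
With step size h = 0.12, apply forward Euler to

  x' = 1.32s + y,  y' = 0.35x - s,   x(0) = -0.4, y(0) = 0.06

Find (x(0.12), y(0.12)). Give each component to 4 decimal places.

-0.3928, 0.0432

Euler on (x,y): x_{n+1} = x_n + h·x', y_{n+1} = y_n + h·y'.
0.000000: (-0.400000, 0.060000); f=(0.060000, -0.140000) → (-0.392800, 0.043200)
(x(0.12), y(0.12)) ≈ (-0.3928, 0.0432)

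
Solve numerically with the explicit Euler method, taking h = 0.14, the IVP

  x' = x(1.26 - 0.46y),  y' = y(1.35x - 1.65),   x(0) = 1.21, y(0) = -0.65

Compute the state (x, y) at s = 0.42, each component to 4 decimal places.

2.1910, -0.7530

Euler on (x,y): x_{n+1} = x_n + h·x', y_{n+1} = y_n + h·y'.
0.000000: (1.210000, -0.650000); f=(1.886390, 0.010725) → (1.474095, -0.648498)
0.140000: (1.474095, -0.648498); f=(2.297095, -0.220507) → (1.795688, -0.679370)
0.280000: (1.795688, -0.679370); f=(2.823737, -0.525953) → (2.191011, -0.753003)
(x(0.42), y(0.42)) ≈ (2.1910, -0.7530)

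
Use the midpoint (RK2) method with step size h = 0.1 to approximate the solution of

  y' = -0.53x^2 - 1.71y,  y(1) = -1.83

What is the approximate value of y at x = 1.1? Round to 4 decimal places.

-1.5977

Midpoint: k1 = f(x_n, y_n); k2 = f(x_n + h/2, y_n + (h/2)·k1); y_{n+1} = y_n + h·k2.
x=1.000000, y=-1.830000:
  k1 = f(1.000000, -1.830000) = 2.599300
  k2 = f(1.050000, -1.700035) = 2.322735
  y ← -1.830000 + 0.1·2.322735 = -1.597727
y(1.1) ≈ -1.5977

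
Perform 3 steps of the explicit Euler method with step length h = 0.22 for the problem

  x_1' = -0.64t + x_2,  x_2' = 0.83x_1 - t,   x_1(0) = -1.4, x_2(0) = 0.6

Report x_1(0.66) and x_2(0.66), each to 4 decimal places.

-1.2710, -0.2557

Euler on (x_1,x_2): x_1_{n+1} = x_1_n + h·x_1', x_2_{n+1} = x_2_n + h·x_2'.
0.000000: (-1.400000, 0.600000); f=(0.600000, -1.162000) → (-1.268000, 0.344360)
0.220000: (-1.268000, 0.344360); f=(0.203560, -1.272440) → (-1.223217, 0.064423)
0.440000: (-1.223217, 0.064423); f=(-0.217177, -1.455270) → (-1.270996, -0.255736)
(x_1(0.66), x_2(0.66)) ≈ (-1.2710, -0.2557)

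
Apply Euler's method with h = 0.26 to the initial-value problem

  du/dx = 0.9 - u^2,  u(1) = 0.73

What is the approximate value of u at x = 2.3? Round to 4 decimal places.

0.9395

Euler: u_{n+1} = u_n + h·f(x_n, u_n).
x=1.000000, u=0.730000: f=0.367100 → u ← 0.730000 + 0.26·0.367100 = 0.825446
x=1.260000, u=0.825446: f=0.218639 → u ← 0.825446 + 0.26·0.218639 = 0.882292
x=1.520000, u=0.882292: f=0.121561 → u ← 0.882292 + 0.26·0.121561 = 0.913898
x=1.780000, u=0.913898: f=0.064791 → u ← 0.913898 + 0.26·0.064791 = 0.930743
x=2.040000, u=0.930743: f=0.033717 → u ← 0.930743 + 0.26·0.033717 = 0.939510
u(2.3) ≈ 0.9395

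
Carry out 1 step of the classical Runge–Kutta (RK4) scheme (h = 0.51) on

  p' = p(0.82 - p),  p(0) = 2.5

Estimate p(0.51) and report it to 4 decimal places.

1.4313

RK4: k1 = f(s_n, p_n); k2 = f(s_n + h/2, p_n + (h/2)·k1); k3 = f(s_n + h/2, p_n + (h/2)·k2); k4 = f(s_n + h, p_n + h·k3); p_{n+1} = p_n + (h/6)·(k1 + 2k2 + 2k3 + k4).
s=0.000000, p=2.500000:
  k1 = f(0.000000, 2.500000) = -4.200000
  k2 = f(0.255000, 1.429000) = -0.870261
  k3 = f(0.255000, 2.278083) = -3.321636
  k4 = f(0.510000, 0.805966) = 0.011311
  p ← 2.500000 + (0.51/6)·(k1 + 2k2 + 2k3 + k4) = 1.431339
p(0.51) ≈ 1.4313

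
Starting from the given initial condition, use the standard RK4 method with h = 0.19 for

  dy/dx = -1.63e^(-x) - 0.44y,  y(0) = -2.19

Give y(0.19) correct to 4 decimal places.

-2.2846

RK4: k1 = f(x_n, y_n); k2 = f(x_n + h/2, y_n + (h/2)·k1); k3 = f(x_n + h/2, y_n + (h/2)·k2); k4 = f(x_n + h, y_n + h·k3); y_{n+1} = y_n + (h/6)·(k1 + 2k2 + 2k3 + k4).
x=0.000000, y=-2.190000:
  k1 = f(0.000000, -2.190000) = -0.666400
  k2 = f(0.095000, -2.253308) = -0.490822
  k3 = f(0.095000, -2.236628) = -0.498162
  k4 = f(0.190000, -2.284651) = -0.342697
  y ← -2.190000 + (0.19/6)·(k1 + 2k2 + 2k3 + k4) = -2.284590
y(0.19) ≈ -2.2846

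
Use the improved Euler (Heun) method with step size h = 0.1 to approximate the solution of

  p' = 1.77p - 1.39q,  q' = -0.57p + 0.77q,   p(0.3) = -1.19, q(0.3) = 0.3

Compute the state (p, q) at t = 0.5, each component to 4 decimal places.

-1.8231, 0.5298

Heun on (p,q): k1 = f(t_n, state_n); k2 = f(t_n + h, state_n + h·k1); state_{n+1} = state_n + (h/2)·(k1 + k2).
0.300000: (-1.190000, 0.300000)
  k1 = (-2.523300, 0.909300)
  predictor → (-1.442330, 0.390930)
  k2 = (-3.096317, 1.123144)
  → (-1.470981, 0.401622)
0.400000: (-1.470981, 0.401622)
  k1 = (-3.161891, 1.147708)
  predictor → (-1.787170, 0.516393)
  k2 = (-3.881077, 1.416309)
  → (-1.823129, 0.529823)
(p(0.5), q(0.5)) ≈ (-1.8231, 0.5298)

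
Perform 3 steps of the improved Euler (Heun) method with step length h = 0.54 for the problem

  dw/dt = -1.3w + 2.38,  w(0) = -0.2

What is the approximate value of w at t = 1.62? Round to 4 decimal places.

1.5031

Heun: k1 = f(t_n, w_n); k2 = f(t_n + h, w_n + h·k1); w_{n+1} = w_n + (h/2)·(k1 + k2).
t=0.000000, w=-0.200000:
  k1 = f(0.000000, -0.200000) = 2.640000
  k2 = f(0.540000, 1.225600) = 0.786720
  w ← -0.200000 + (0.54/2)·(2.640000 + 0.786720) = 0.725214
t=0.540000, w=0.725214:
  k1 = f(0.540000, 0.725214) = 1.437221
  k2 = f(1.080000, 1.501314) = 0.428292
  w ← 0.725214 + (0.54/2)·(1.437221 + 0.428292) = 1.228903
t=1.080000, w=1.228903:
  k1 = f(1.080000, 1.228903) = 0.782426
  k2 = f(1.620000, 1.651413) = 0.233163
  w ← 1.228903 + (0.54/2)·(0.782426 + 0.233163) = 1.503112
w(1.62) ≈ 1.5031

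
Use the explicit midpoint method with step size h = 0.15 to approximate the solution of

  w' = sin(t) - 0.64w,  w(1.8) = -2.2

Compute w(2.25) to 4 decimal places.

Midpoint: k1 = f(t_n, w_n); k2 = f(t_n + h/2, w_n + (h/2)·k1); w_{n+1} = w_n + h·k2.
t=1.800000, w=-2.200000:
  k1 = f(1.800000, -2.200000) = 2.381848
  k2 = f(1.875000, -2.021361) = 2.247757
  w ← -2.200000 + 0.15·2.247757 = -1.862836
t=1.950000, w=-1.862836:
  k1 = f(1.950000, -1.862836) = 2.121175
  k2 = f(2.025000, -1.703748) = 1.989010
  w ← -1.862836 + 0.15·1.989010 = -1.564485
t=2.100000, w=-1.564485:
  k1 = f(2.100000, -1.564485) = 1.864480
  k2 = f(2.175000, -1.424649) = 1.734730
  w ← -1.564485 + 0.15·1.734730 = -1.304275
w(2.25) ≈ -1.3043

-1.3043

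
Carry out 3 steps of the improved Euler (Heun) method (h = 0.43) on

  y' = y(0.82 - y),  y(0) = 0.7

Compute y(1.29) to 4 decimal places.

Heun: k1 = f(x_n, y_n); k2 = f(x_n + h, y_n + h·k1); y_{n+1} = y_n + (h/2)·(k1 + k2).
x=0.000000, y=0.700000:
  k1 = f(0.000000, 0.700000) = 0.084000
  k2 = f(0.430000, 0.736120) = 0.061746
  y ← 0.700000 + (0.43/2)·(0.084000 + 0.061746) = 0.731335
x=0.430000, y=0.731335:
  k1 = f(0.430000, 0.731335) = 0.064844
  k2 = f(0.860000, 0.759218) = 0.046147
  y ← 0.731335 + (0.43/2)·(0.064844 + 0.046147) = 0.755198
x=0.860000, y=0.755198:
  k1 = f(0.860000, 0.755198) = 0.048938
  k2 = f(1.290000, 0.776242) = 0.033967
  y ← 0.755198 + (0.43/2)·(0.048938 + 0.033967) = 0.773023
y(1.29) ≈ 0.7730

0.7730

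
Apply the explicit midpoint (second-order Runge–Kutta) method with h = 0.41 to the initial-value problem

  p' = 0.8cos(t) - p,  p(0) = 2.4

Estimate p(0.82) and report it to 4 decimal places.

Midpoint: k1 = f(t_n, p_n); k2 = f(t_n + h/2, p_n + (h/2)·k1); p_{n+1} = p_n + h·k2.
t=0.000000, p=2.400000:
  k1 = f(0.000000, 2.400000) = -1.600000
  k2 = f(0.205000, 2.072000) = -1.288751
  p ← 2.400000 + 0.41·(-1.288751) = 1.871612
t=0.410000, p=1.871612:
  k1 = f(0.410000, 1.871612) = -1.137915
  k2 = f(0.615000, 1.638339) = -0.984921
  p ← 1.871612 + 0.41·(-0.984921) = 1.467795
p(0.82) ≈ 1.4678

1.4678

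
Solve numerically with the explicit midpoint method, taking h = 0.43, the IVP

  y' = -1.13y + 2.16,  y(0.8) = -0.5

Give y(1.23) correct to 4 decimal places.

Midpoint: k1 = f(x_n, y_n); k2 = f(x_n + h/2, y_n + (h/2)·k1); y_{n+1} = y_n + h·k2.
x=0.800000, y=-0.500000:
  k1 = f(0.800000, -0.500000) = 2.725000
  k2 = f(1.015000, 0.085875) = 2.062961
  y ← -0.500000 + 0.43·2.062961 = 0.387073
y(1.23) ≈ 0.3871

0.3871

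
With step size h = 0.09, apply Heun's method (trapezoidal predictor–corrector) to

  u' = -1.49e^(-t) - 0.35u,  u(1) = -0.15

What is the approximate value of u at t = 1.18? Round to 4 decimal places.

Heun: k1 = f(t_n, u_n); k2 = f(t_n + h, u_n + h·k1); u_{n+1} = u_n + (h/2)·(k1 + k2).
t=1.000000, u=-0.150000:
  k1 = f(1.000000, -0.150000) = -0.495640
  k2 = f(1.090000, -0.194608) = -0.432850
  u ← -0.150000 + (0.09/2)·(-0.495640 + (-0.432850)) = -0.191782
t=1.090000, u=-0.191782:
  k1 = f(1.090000, -0.191782) = -0.433839
  k2 = f(1.180000, -0.230828) = -0.377056
  u ← -0.191782 + (0.09/2)·(-0.433839 + (-0.377056)) = -0.228272
u(1.18) ≈ -0.2283

-0.2283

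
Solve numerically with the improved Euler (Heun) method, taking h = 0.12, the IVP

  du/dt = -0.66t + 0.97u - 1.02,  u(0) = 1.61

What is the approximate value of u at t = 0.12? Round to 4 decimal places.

1.6740

Heun: k1 = f(t_n, u_n); k2 = f(t_n + h, u_n + h·k1); u_{n+1} = u_n + (h/2)·(k1 + k2).
t=0.000000, u=1.610000:
  k1 = f(0.000000, 1.610000) = 0.541700
  k2 = f(0.120000, 1.675004) = 0.525554
  u ← 1.610000 + (0.12/2)·(0.541700 + 0.525554) = 1.674035
u(0.12) ≈ 1.6740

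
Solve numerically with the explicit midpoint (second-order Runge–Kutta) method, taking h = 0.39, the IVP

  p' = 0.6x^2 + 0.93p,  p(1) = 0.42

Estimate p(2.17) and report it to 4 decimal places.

Midpoint: k1 = f(x_n, p_n); k2 = f(x_n + h/2, p_n + (h/2)·k1); p_{n+1} = p_n + h·k2.
x=1.000000, p=0.420000:
  k1 = f(1.000000, 0.420000) = 0.990600
  k2 = f(1.195000, 0.613167) = 1.427060
  p ← 0.420000 + 0.39·1.427060 = 0.976554
x=1.390000, p=0.976554:
  k1 = f(1.390000, 0.976554) = 2.067455
  k2 = f(1.585000, 1.379707) = 2.790463
  p ← 0.976554 + 0.39·2.790463 = 2.064834
x=1.780000, p=2.064834:
  k1 = f(1.780000, 2.064834) = 3.821336
  k2 = f(1.975000, 2.809994) = 4.953670
  p ← 2.064834 + 0.39·4.953670 = 3.996765
p(2.17) ≈ 3.9968

3.9968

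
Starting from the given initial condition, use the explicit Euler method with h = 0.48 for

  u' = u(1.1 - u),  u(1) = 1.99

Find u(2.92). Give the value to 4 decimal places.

Euler: u_{n+1} = u_n + h·f(x_n, u_n).
x=1.000000, u=1.990000: f=-1.771100 → u ← 1.990000 + 0.48·(-1.771100) = 1.139872
x=1.480000, u=1.139872: f=-0.045449 → u ← 1.139872 + 0.48·(-0.045449) = 1.118056
x=1.960000, u=1.118056: f=-0.020188 → u ← 1.118056 + 0.48·(-0.020188) = 1.108366
x=2.440000, u=1.108366: f=-0.009273 → u ← 1.108366 + 0.48·(-0.009273) = 1.103915
u(2.92) ≈ 1.1039

1.1039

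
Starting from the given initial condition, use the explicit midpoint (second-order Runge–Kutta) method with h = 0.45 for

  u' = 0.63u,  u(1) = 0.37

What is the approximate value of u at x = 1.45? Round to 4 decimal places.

0.4898

Midpoint: k1 = f(x_n, u_n); k2 = f(x_n + h/2, u_n + (h/2)·k1); u_{n+1} = u_n + h·k2.
x=1.000000, u=0.370000:
  k1 = f(1.000000, 0.370000) = 0.233100
  k2 = f(1.225000, 0.422447) = 0.266142
  u ← 0.370000 + 0.45·0.266142 = 0.489764
u(1.45) ≈ 0.4898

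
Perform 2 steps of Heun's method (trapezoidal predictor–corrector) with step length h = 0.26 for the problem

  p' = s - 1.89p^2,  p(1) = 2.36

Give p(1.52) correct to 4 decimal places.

1.0816

Heun: k1 = f(s_n, p_n); k2 = f(s_n + h, p_n + h·k1); p_{n+1} = p_n + (h/2)·(k1 + k2).
s=1.000000, p=2.360000:
  k1 = f(1.000000, 2.360000) = -9.526544
  k2 = f(1.260000, -0.116901) = 1.234171
  p ← 2.360000 + (0.26/2)·(-9.526544 + 1.234171) = 1.281992
s=1.260000, p=1.281992:
  k1 = f(1.260000, 1.281992) = -1.846219
  k2 = f(1.520000, 0.801975) = 0.304422
  p ← 1.281992 + (0.26/2)·(-1.846219 + 0.304422) = 1.081558
p(1.52) ≈ 1.0816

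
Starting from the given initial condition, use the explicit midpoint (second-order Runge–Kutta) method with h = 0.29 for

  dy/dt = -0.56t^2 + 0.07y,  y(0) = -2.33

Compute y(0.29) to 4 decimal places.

Midpoint: k1 = f(t_n, y_n); k2 = f(t_n + h/2, y_n + (h/2)·k1); y_{n+1} = y_n + h·k2.
t=0.000000, y=-2.330000:
  k1 = f(0.000000, -2.330000) = -0.163100
  k2 = f(0.145000, -2.353649) = -0.176529
  y ← -2.330000 + 0.29·(-0.176529) = -2.381194
y(0.29) ≈ -2.3812

-2.3812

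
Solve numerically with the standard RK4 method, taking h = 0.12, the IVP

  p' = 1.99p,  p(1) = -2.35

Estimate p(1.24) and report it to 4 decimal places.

RK4: k1 = f(s_n, p_n); k2 = f(s_n + h/2, p_n + (h/2)·k1); k3 = f(s_n + h/2, p_n + (h/2)·k2); k4 = f(s_n + h, p_n + h·k3); p_{n+1} = p_n + (h/6)·(k1 + 2k2 + 2k3 + k4).
s=1.000000, p=-2.350000:
  k1 = f(1.000000, -2.350000) = -4.676500
  k2 = f(1.060000, -2.630590) = -5.234874
  k3 = f(1.060000, -2.664092) = -5.301544
  k4 = f(1.120000, -2.986185) = -5.942509
  p ← -2.350000 + (0.12/6)·(k1 + 2k2 + 2k3 + k4) = -2.983837
s=1.120000, p=-2.983837:
  k1 = f(1.120000, -2.983837) = -5.937835
  k2 = f(1.180000, -3.340107) = -6.646813
  k3 = f(1.180000, -3.382646) = -6.731465
  k4 = f(1.240000, -3.791613) = -7.545309
  p ← -2.983837 + (0.12/6)·(k1 + 2k2 + 2k3 + k4) = -3.788631
p(1.24) ≈ -3.7886

-3.7886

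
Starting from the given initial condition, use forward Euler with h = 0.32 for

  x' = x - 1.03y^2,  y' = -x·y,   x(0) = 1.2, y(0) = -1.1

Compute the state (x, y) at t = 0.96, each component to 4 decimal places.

1.8070, -0.2304

Euler on (x,y): x_{n+1} = x_n + h·x', y_{n+1} = y_n + h·y'.
0.000000: (1.200000, -1.100000); f=(-0.046300, 1.320000) → (1.185184, -0.677600)
0.320000: (1.185184, -0.677600); f=(0.712268, 0.803081) → (1.413110, -0.420614)
0.640000: (1.413110, -0.420614); f=(1.230886, 0.594374) → (1.806993, -0.230415)
(x(0.96), y(0.96)) ≈ (1.8070, -0.2304)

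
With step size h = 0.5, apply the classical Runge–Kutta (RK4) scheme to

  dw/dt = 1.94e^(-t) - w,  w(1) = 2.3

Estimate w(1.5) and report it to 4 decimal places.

RK4: k1 = f(t_n, w_n); k2 = f(t_n + h/2, w_n + (h/2)·k1); k3 = f(t_n + h/2, w_n + (h/2)·k2); k4 = f(t_n + h, w_n + h·k3); w_{n+1} = w_n + (h/6)·(k1 + 2k2 + 2k3 + k4).
t=1.000000, w=2.300000:
  k1 = f(1.000000, 2.300000) = -1.586314
  k2 = f(1.250000, 1.903422) = -1.347602
  k3 = f(1.250000, 1.963099) = -1.407280
  k4 = f(1.500000, 1.596360) = -1.163487
  w ← 2.300000 + (0.5/6)·(k1 + 2k2 + 2k3 + k4) = 1.611703
w(1.5) ≈ 1.6117

1.6117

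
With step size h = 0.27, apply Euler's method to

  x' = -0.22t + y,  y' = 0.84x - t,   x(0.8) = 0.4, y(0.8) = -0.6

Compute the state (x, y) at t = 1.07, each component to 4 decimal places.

0.1905, -0.7253

Euler on (x,y): x_{n+1} = x_n + h·x', y_{n+1} = y_n + h·y'.
0.800000: (0.400000, -0.600000); f=(-0.776000, -0.464000) → (0.190480, -0.725280)
(x(1.07), y(1.07)) ≈ (0.1905, -0.7253)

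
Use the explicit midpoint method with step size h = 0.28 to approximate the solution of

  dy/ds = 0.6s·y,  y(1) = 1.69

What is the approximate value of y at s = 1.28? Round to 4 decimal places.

2.0409

Midpoint: k1 = f(s_n, y_n); k2 = f(s_n + h/2, y_n + (h/2)·k1); y_{n+1} = y_n + h·k2.
s=1.000000, y=1.690000:
  k1 = f(1.000000, 1.690000) = 1.014000
  k2 = f(1.140000, 1.831960) = 1.253061
  y ← 1.690000 + 0.28·1.253061 = 2.040857
y(1.28) ≈ 2.0409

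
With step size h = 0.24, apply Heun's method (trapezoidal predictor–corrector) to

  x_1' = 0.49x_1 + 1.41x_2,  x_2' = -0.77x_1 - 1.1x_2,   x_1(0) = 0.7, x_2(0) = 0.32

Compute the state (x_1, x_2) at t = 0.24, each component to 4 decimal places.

0.8656, 0.1168

Heun on (x_1,x_2): k1 = f(t_n, state_n); k2 = f(t_n + h, state_n + h·k1); state_{n+1} = state_n + (h/2)·(k1 + k2).
0.000000: (0.700000, 0.320000)
  k1 = (0.794200, -0.891000)
  predictor → (0.890608, 0.106160)
  k2 = (0.586084, -0.802544)
  → (0.865634, 0.116775)
(x_1(0.24), x_2(0.24)) ≈ (0.8656, 0.1168)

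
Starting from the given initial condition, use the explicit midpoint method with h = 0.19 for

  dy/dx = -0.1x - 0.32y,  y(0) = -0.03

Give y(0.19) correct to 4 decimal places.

Midpoint: k1 = f(x_n, y_n); k2 = f(x_n + h/2, y_n + (h/2)·k1); y_{n+1} = y_n + h·k2.
x=0.000000, y=-0.030000:
  k1 = f(0.000000, -0.030000) = 0.009600
  k2 = f(0.095000, -0.029088) = -0.000192
  y ← -0.030000 + 0.19·(-0.000192) = -0.030036
y(0.19) ≈ -0.0300

-0.0300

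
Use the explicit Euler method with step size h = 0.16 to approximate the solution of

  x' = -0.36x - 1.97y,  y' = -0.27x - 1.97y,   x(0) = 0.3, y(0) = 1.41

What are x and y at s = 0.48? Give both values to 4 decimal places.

-0.6344, 0.4711

Euler on (x,y): x_{n+1} = x_n + h·x', y_{n+1} = y_n + h·y'.
0.000000: (0.300000, 1.410000); f=(-2.885700, -2.858700) → (-0.161712, 0.952608)
0.160000: (-0.161712, 0.952608); f=(-1.818421, -1.832976) → (-0.452659, 0.659332)
0.320000: (-0.452659, 0.659332); f=(-1.135926, -1.176666) → (-0.634408, 0.471065)
(x(0.48), y(0.48)) ≈ (-0.6344, 0.4711)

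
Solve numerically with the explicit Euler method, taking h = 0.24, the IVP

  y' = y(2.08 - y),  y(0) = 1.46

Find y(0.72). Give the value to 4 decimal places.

1.9456

Euler: y_{n+1} = y_n + h·f(s_n, y_n).
s=0.000000, y=1.460000: f=0.905200 → y ← 1.460000 + 0.24·0.905200 = 1.677248
s=0.240000, y=1.677248: f=0.675515 → y ← 1.677248 + 0.24·0.675515 = 1.839372
s=0.480000, y=1.839372: f=0.442605 → y ← 1.839372 + 0.24·0.442605 = 1.945597
y(0.72) ≈ 1.9456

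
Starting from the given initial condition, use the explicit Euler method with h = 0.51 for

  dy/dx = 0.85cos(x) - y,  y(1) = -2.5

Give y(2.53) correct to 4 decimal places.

-0.4132

Euler: y_{n+1} = y_n + h·f(x_n, y_n).
x=1.000000, y=-2.500000: f=2.959257 → y ← -2.500000 + 0.51·2.959257 = -0.990779
x=1.510000, y=-0.990779: f=1.042424 → y ← -0.990779 + 0.51·1.042424 = -0.459143
x=2.020000, y=-0.459143: f=0.090032 → y ← -0.459143 + 0.51·0.090032 = -0.413227
y(2.53) ≈ -0.4132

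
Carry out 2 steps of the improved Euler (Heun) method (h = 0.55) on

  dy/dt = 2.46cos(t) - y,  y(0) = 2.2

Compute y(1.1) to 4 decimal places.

Heun: k1 = f(t_n, y_n); k2 = f(t_n + h, y_n + h·k1); y_{n+1} = y_n + (h/2)·(k1 + k2).
t=0.000000, y=2.200000:
  k1 = f(0.000000, 2.200000) = 0.260000
  k2 = f(0.550000, 2.343000) = -0.245790
  y ← 2.200000 + (0.55/2)·(0.260000 + (-0.245790)) = 2.203908
t=0.550000, y=2.203908:
  k1 = f(0.550000, 2.203908) = -0.106698
  k2 = f(1.100000, 2.145224) = -1.029378
  y ← 2.203908 + (0.55/2)·(-0.106698 + (-1.029378)) = 1.891487
y(1.1) ≈ 1.8915

1.8915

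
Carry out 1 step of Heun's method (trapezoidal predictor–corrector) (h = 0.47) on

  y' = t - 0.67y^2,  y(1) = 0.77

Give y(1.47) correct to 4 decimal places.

1.0824

Heun: k1 = f(t_n, y_n); k2 = f(t_n + h, y_n + h·k1); y_{n+1} = y_n + (h/2)·(k1 + k2).
t=1.000000, y=0.770000:
  k1 = f(1.000000, 0.770000) = 0.602757
  k2 = f(1.470000, 1.053296) = 0.726681
  y ← 0.770000 + (0.47/2)·(0.602757 + 0.726681) = 1.082418
y(1.47) ≈ 1.0824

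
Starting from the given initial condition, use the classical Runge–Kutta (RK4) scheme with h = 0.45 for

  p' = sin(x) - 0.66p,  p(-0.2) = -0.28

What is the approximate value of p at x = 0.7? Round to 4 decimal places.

0.0362

RK4: k1 = f(x_n, p_n); k2 = f(x_n + h/2, p_n + (h/2)·k1); k3 = f(x_n + h/2, p_n + (h/2)·k2); k4 = f(x_n + h, p_n + h·k3); p_{n+1} = p_n + (h/6)·(k1 + 2k2 + 2k3 + k4).
x=-0.200000, p=-0.280000:
  k1 = f(-0.200000, -0.280000) = -0.013869
  k2 = f(0.025000, -0.283121) = 0.211857
  k3 = f(0.025000, -0.232332) = 0.178337
  k4 = f(0.250000, -0.199749) = 0.379238
  p ← -0.280000 + (0.45/6)·(k1 + 2k2 + 2k3 + k4) = -0.194068
x=0.250000, p=-0.194068:
  k1 = f(0.250000, -0.194068) = 0.375489
  k2 = f(0.475000, -0.109583) = 0.529663
  k3 = f(0.475000, -0.074894) = 0.506769
  k4 = f(0.700000, 0.033978) = 0.621793
  p ← -0.194068 + (0.45/6)·(k1 + 2k2 + 2k3 + k4) = 0.036193
p(0.7) ≈ 0.0362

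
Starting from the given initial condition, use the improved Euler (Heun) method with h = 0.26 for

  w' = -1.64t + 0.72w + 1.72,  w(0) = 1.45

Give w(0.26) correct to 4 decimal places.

2.1805

Heun: k1 = f(t_n, w_n); k2 = f(t_n + h, w_n + h·k1); w_{n+1} = w_n + (h/2)·(k1 + k2).
t=0.000000, w=1.450000:
  k1 = f(0.000000, 1.450000) = 2.764000
  k2 = f(0.260000, 2.168640) = 2.855021
  w ← 1.450000 + (0.26/2)·(2.764000 + 2.855021) = 2.180473
w(0.26) ≈ 2.1805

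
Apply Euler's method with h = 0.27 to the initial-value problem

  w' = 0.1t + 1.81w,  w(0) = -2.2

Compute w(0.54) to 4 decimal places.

Euler: w_{n+1} = w_n + h·f(t_n, w_n).
t=0.000000, w=-2.200000: f=-3.982000 → w ← -2.200000 + 0.27·(-3.982000) = -3.275140
t=0.270000, w=-3.275140: f=-5.901003 → w ← -3.275140 + 0.27·(-5.901003) = -4.868411
w(0.54) ≈ -4.8684

-4.8684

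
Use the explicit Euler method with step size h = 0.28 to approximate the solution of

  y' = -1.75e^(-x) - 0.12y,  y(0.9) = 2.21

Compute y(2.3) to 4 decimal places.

1.2988

Euler: y_{n+1} = y_n + h·f(x_n, y_n).
x=0.900000, y=2.210000: f=-0.976697 → y ← 2.210000 + 0.28·(-0.976697) = 1.936525
x=1.180000, y=1.936525: f=-0.770121 → y ← 1.936525 + 0.28·(-0.770121) = 1.720891
x=1.460000, y=1.720891: f=-0.612920 → y ← 1.720891 + 0.28·(-0.612920) = 1.549273
x=1.740000, y=1.549273: f=-0.493074 → y ← 1.549273 + 0.28·(-0.493074) = 1.411213
x=2.020000, y=1.411213: f=-0.401493 → y ← 1.411213 + 0.28·(-0.401493) = 1.298795
y(2.3) ≈ 1.2988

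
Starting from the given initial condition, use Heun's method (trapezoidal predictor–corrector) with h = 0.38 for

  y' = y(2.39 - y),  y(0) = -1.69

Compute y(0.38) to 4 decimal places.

-8.4871

Heun: k1 = f(s_n, y_n); k2 = f(s_n + h, y_n + h·k1); y_{n+1} = y_n + (h/2)·(k1 + k2).
s=0.000000, y=-1.690000:
  k1 = f(0.000000, -1.690000) = -6.895200
  k2 = f(0.380000, -4.310176) = -28.878938
  y ← -1.690000 + (0.38/2)·(-6.895200 + (-28.878938)) = -8.487086
y(0.38) ≈ -8.4871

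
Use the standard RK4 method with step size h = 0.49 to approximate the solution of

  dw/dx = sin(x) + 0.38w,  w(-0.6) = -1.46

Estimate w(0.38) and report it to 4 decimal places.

RK4: k1 = f(x_n, w_n); k2 = f(x_n + h/2, w_n + (h/2)·k1); k3 = f(x_n + h/2, w_n + (h/2)·k2); k4 = f(x_n + h, w_n + h·k3); w_{n+1} = w_n + (h/6)·(k1 + 2k2 + 2k3 + k4).
x=-0.600000, w=-1.460000:
  k1 = f(-0.600000, -1.460000) = -1.119442
  k2 = f(-0.355000, -1.734263) = -1.006610
  k3 = f(-0.355000, -1.706620) = -0.996106
  k4 = f(-0.110000, -1.948092) = -0.850053
  w ← -1.460000 + (0.49/6)·(k1 + 2k2 + 2k3 + k4) = -1.947952
x=-0.110000, w=-1.947952:
  k1 = f(-0.110000, -1.947952) = -0.850000
  k2 = f(0.135000, -2.156203) = -0.684767
  k3 = f(0.135000, -2.115720) = -0.669383
  k4 = f(0.380000, -2.275950) = -0.493941
  w ← -1.947952 + (0.49/6)·(k1 + 2k2 + 2k3 + k4) = -2.278885
w(0.38) ≈ -2.2789

-2.2789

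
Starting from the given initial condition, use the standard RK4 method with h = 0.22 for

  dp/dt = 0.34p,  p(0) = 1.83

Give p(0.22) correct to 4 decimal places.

1.9721

RK4: k1 = f(t_n, p_n); k2 = f(t_n + h/2, p_n + (h/2)·k1); k3 = f(t_n + h/2, p_n + (h/2)·k2); k4 = f(t_n + h, p_n + h·k3); p_{n+1} = p_n + (h/6)·(k1 + 2k2 + 2k3 + k4).
t=0.000000, p=1.830000:
  k1 = f(0.000000, 1.830000) = 0.622200
  k2 = f(0.110000, 1.898442) = 0.645470
  k3 = f(0.110000, 1.901002) = 0.646341
  k4 = f(0.220000, 1.972195) = 0.670546
  p ← 1.830000 + (0.22/6)·(k1 + 2k2 + 2k3 + k4) = 1.972133
p(0.22) ≈ 1.9721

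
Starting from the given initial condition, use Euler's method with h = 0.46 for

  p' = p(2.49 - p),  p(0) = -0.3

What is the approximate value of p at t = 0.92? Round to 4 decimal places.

-1.6855

Euler: p_{n+1} = p_n + h·f(t_n, p_n).
t=0.000000, p=-0.300000: f=-0.837000 → p ← -0.300000 + 0.46·(-0.837000) = -0.685020
t=0.460000, p=-0.685020: f=-2.174952 → p ← -0.685020 + 0.46·(-2.174952) = -1.685498
p(0.92) ≈ -1.6855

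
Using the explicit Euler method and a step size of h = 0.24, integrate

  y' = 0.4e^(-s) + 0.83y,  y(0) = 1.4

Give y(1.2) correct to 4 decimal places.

Euler: y_{n+1} = y_n + h·f(s_n, y_n).
s=0.000000, y=1.400000: f=1.562000 → y ← 1.400000 + 0.24·1.562000 = 1.774880
s=0.240000, y=1.774880: f=1.787802 → y ← 1.774880 + 0.24·1.787802 = 2.203952
s=0.480000, y=2.203952: f=2.076794 → y ← 2.203952 + 0.24·2.076794 = 2.702383
s=0.720000, y=2.702383: f=2.437679 → y ← 2.702383 + 0.24·2.437679 = 3.287426
s=0.960000, y=3.287426: f=2.881721 → y ← 3.287426 + 0.24·2.881721 = 3.979039
y(1.2) ≈ 3.9790

3.9790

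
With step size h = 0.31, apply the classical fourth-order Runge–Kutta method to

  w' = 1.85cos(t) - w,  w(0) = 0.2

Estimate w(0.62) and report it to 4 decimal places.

RK4: k1 = f(t_n, w_n); k2 = f(t_n + h/2, w_n + (h/2)·k1); k3 = f(t_n + h/2, w_n + (h/2)·k2); k4 = f(t_n + h, w_n + h·k3); w_{n+1} = w_n + (h/6)·(k1 + 2k2 + 2k3 + k4).
t=0.000000, w=0.200000:
  k1 = f(0.000000, 0.200000) = 1.650000
  k2 = f(0.155000, 0.455750) = 1.372071
  k3 = f(0.155000, 0.412671) = 1.415150
  k4 = f(0.310000, 0.638697) = 1.123121
  w ← 0.200000 + (0.31/6)·(k1 + 2k2 + 2k3 + k4) = 0.631291
t=0.310000, w=0.631291:
  k1 = f(0.310000, 0.631291) = 1.130526
  k2 = f(0.465000, 0.806522) = 0.847048
  k3 = f(0.465000, 0.762583) = 0.890987
  k4 = f(0.620000, 0.907497) = 0.598178
  w ← 0.631291 + (0.31/6)·(k1 + 2k2 + 2k3 + k4) = 0.900204
w(0.62) ≈ 0.9002

0.9002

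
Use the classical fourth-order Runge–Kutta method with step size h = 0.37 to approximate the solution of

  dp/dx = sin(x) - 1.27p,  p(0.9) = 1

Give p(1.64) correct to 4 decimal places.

RK4: k1 = f(x_n, p_n); k2 = f(x_n + h/2, p_n + (h/2)·k1); k3 = f(x_n + h/2, p_n + (h/2)·k2); k4 = f(x_n + h, p_n + h·k3); p_{n+1} = p_n + (h/6)·(k1 + 2k2 + 2k3 + k4).
x=0.900000, p=1.000000:
  k1 = f(0.900000, 1.000000) = -0.486673
  k2 = f(1.085000, 0.909965) = -0.271353
  k3 = f(1.085000, 0.949800) = -0.321942
  k4 = f(1.270000, 0.880881) = -0.163618
  p ← 1.000000 + (0.37/6)·(k1 + 2k2 + 2k3 + k4) = 0.886726
x=1.270000, p=0.886726:
  k1 = f(1.270000, 0.886726) = -0.171041
  k2 = f(1.455000, 0.855083) = -0.092652
  k3 = f(1.455000, 0.869585) = -0.111070
  k4 = f(1.640000, 0.845630) = -0.076343
  p ← 0.886726 + (0.37/6)·(k1 + 2k2 + 2k3 + k4) = 0.846345
p(1.64) ≈ 0.8463

0.8463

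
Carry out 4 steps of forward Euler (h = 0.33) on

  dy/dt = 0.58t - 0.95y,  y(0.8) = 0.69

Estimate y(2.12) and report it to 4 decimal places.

0.8392

Euler: y_{n+1} = y_n + h·f(t_n, y_n).
t=0.800000, y=0.690000: f=-0.191500 → y ← 0.690000 + 0.33·(-0.191500) = 0.626805
t=1.130000, y=0.626805: f=0.059935 → y ← 0.626805 + 0.33·0.059935 = 0.646584
t=1.460000, y=0.646584: f=0.232546 → y ← 0.646584 + 0.33·0.232546 = 0.723324
t=1.790000, y=0.723324: f=0.351043 → y ← 0.723324 + 0.33·0.351043 = 0.839168
y(2.12) ≈ 0.8392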